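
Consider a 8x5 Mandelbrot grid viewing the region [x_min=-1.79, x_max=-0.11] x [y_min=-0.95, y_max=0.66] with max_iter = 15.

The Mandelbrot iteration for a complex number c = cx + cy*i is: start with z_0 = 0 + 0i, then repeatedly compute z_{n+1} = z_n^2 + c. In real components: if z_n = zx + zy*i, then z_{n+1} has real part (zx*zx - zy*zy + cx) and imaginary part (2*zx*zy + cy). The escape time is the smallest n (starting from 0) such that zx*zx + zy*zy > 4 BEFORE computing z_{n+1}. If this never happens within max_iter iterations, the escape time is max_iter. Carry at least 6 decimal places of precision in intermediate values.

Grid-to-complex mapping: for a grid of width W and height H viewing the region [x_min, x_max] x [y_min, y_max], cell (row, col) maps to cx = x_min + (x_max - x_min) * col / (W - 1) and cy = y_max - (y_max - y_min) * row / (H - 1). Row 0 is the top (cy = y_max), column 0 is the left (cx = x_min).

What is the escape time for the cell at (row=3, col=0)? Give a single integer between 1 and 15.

z_0 = 0 + 0i, c = -1.7900 + -0.5475i
Iter 1: z = -1.7900 + -0.5475i, |z|^2 = 3.5039
Iter 2: z = 1.1143 + 1.4125i, |z|^2 = 3.2371
Iter 3: z = -2.5435 + 2.6006i, |z|^2 = 13.2329
Escaped at iteration 3

Answer: 3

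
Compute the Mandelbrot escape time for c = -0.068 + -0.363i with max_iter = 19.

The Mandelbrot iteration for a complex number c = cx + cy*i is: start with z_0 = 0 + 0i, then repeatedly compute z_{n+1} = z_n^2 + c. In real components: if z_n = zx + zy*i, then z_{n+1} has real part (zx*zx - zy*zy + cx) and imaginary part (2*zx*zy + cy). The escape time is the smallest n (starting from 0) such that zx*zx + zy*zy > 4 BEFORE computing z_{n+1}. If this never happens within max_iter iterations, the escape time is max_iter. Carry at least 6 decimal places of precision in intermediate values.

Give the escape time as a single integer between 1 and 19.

z_0 = 0 + 0i, c = -0.0680 + -0.3630i
Iter 1: z = -0.0680 + -0.3630i, |z|^2 = 0.1364
Iter 2: z = -0.1951 + -0.3136i, |z|^2 = 0.1364
Iter 3: z = -0.1283 + -0.2406i, |z|^2 = 0.0743
Iter 4: z = -0.1094 + -0.3013i, |z|^2 = 0.1027
Iter 5: z = -0.1468 + -0.2971i, |z|^2 = 0.1098
Iter 6: z = -0.1347 + -0.2758i, |z|^2 = 0.0942
Iter 7: z = -0.1259 + -0.2887i, |z|^2 = 0.0992
Iter 8: z = -0.1355 + -0.2903i, |z|^2 = 0.1026
Iter 9: z = -0.1339 + -0.2843i, |z|^2 = 0.0988
Iter 10: z = -0.1309 + -0.2868i, |z|^2 = 0.0994
Iter 11: z = -0.1331 + -0.2879i, |z|^2 = 0.1006
Iter 12: z = -0.1332 + -0.2863i, |z|^2 = 0.0997
Iter 13: z = -0.1323 + -0.2867i, |z|^2 = 0.0997
Iter 14: z = -0.1327 + -0.2872i, |z|^2 = 0.1001
Iter 15: z = -0.1328 + -0.2868i, |z|^2 = 0.0999
Iter 16: z = -0.1326 + -0.2868i, |z|^2 = 0.0998
Iter 17: z = -0.1327 + -0.2869i, |z|^2 = 0.0999
Iter 18: z = -0.1327 + -0.2869i, |z|^2 = 0.0999

Answer: 19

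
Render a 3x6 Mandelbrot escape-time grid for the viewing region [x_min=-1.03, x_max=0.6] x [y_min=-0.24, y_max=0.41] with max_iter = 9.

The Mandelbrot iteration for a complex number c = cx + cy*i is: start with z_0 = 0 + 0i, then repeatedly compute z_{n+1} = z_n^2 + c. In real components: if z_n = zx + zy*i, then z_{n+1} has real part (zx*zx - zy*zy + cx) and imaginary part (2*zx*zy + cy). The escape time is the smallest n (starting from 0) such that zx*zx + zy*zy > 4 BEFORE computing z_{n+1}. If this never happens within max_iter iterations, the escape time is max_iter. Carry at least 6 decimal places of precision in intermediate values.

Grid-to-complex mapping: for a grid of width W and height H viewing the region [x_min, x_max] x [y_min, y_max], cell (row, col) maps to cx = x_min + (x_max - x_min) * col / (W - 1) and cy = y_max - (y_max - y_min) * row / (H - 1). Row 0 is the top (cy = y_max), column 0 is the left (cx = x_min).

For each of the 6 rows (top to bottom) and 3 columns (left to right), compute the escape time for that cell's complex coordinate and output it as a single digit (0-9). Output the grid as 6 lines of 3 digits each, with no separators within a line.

Answer: 694
994
994
994
994
994

Derivation:
(row=0, col=0): c = -1.0300 + 0.4100i → escape time 6
(row=0, col=1): c = -0.2150 + 0.4100i → escape time 9
(row=0, col=2): c = 0.6000 + 0.4100i → escape time 4
(row=1, col=0): c = -1.0300 + 0.2800i → escape time 9
(row=1, col=1): c = -0.2150 + 0.2800i → escape time 9
(row=1, col=2): c = 0.6000 + 0.2800i → escape time 4
(row=2, col=0): c = -1.0300 + 0.1500i → escape time 9
(row=2, col=1): c = -0.2150 + 0.1500i → escape time 9
(row=2, col=2): c = 0.6000 + 0.1500i → escape time 4
(row=3, col=0): c = -1.0300 + 0.0200i → escape time 9
(row=3, col=1): c = -0.2150 + 0.0200i → escape time 9
(row=3, col=2): c = 0.6000 + 0.0200i → escape time 4
(row=4, col=0): c = -1.0300 + -0.1100i → escape time 9
(row=4, col=1): c = -0.2150 + -0.1100i → escape time 9
(row=4, col=2): c = 0.6000 + -0.1100i → escape time 4
(row=5, col=0): c = -1.0300 + -0.2400i → escape time 9
(row=5, col=1): c = -0.2150 + -0.2400i → escape time 9
(row=5, col=2): c = 0.6000 + -0.2400i → escape time 4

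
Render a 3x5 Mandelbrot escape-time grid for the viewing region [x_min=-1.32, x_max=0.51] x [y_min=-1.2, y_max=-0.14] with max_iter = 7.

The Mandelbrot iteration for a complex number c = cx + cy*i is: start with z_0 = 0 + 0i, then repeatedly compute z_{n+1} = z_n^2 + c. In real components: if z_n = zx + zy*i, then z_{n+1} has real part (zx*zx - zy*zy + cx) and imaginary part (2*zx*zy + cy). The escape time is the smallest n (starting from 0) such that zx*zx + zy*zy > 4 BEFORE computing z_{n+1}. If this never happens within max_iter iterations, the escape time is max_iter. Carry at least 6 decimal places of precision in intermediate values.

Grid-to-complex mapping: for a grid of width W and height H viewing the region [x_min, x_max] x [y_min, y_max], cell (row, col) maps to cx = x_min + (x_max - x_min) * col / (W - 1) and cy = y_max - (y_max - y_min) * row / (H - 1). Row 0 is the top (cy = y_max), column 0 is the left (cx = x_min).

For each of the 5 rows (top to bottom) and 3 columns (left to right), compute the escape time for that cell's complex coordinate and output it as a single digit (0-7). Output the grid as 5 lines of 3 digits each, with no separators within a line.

Answer: 775
675
374
353
232

Derivation:
(row=0, col=0): c = -1.3200 + -0.1400i → escape time 7
(row=0, col=1): c = -0.4050 + -0.1400i → escape time 7
(row=0, col=2): c = 0.5100 + -0.1400i → escape time 5
(row=1, col=0): c = -1.3200 + -0.4050i → escape time 6
(row=1, col=1): c = -0.4050 + -0.4050i → escape time 7
(row=1, col=2): c = 0.5100 + -0.4050i → escape time 5
(row=2, col=0): c = -1.3200 + -0.6700i → escape time 3
(row=2, col=1): c = -0.4050 + -0.6700i → escape time 7
(row=2, col=2): c = 0.5100 + -0.6700i → escape time 4
(row=3, col=0): c = -1.3200 + -0.9350i → escape time 3
(row=3, col=1): c = -0.4050 + -0.9350i → escape time 5
(row=3, col=2): c = 0.5100 + -0.9350i → escape time 3
(row=4, col=0): c = -1.3200 + -1.2000i → escape time 2
(row=4, col=1): c = -0.4050 + -1.2000i → escape time 3
(row=4, col=2): c = 0.5100 + -1.2000i → escape time 2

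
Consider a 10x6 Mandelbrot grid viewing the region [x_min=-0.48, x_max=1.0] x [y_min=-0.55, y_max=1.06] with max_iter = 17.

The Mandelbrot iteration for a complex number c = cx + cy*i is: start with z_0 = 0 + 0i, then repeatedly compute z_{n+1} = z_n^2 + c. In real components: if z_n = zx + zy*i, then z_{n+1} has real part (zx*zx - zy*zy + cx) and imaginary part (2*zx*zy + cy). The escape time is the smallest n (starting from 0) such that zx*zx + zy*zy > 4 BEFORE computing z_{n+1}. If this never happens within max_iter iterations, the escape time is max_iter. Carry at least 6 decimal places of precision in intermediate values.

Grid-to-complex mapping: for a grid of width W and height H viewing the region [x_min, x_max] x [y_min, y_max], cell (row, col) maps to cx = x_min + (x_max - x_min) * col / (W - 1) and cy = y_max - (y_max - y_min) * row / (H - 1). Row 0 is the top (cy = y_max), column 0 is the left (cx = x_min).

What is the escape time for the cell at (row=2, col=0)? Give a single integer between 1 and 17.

z_0 = 0 + 0i, c = -0.4800 + 0.4160i
Iter 1: z = -0.4800 + 0.4160i, |z|^2 = 0.4035
Iter 2: z = -0.4227 + 0.0166i, |z|^2 = 0.1789
Iter 3: z = -0.3016 + 0.4019i, |z|^2 = 0.2525
Iter 4: z = -0.5506 + 0.1735i, |z|^2 = 0.3332
Iter 5: z = -0.2070 + 0.2249i, |z|^2 = 0.0934
Iter 6: z = -0.4877 + 0.3229i, |z|^2 = 0.3422
Iter 7: z = -0.3464 + 0.1010i, |z|^2 = 0.1302
Iter 8: z = -0.3702 + 0.3460i, |z|^2 = 0.2568
Iter 9: z = -0.4626 + 0.1598i, |z|^2 = 0.2396
Iter 10: z = -0.2915 + 0.2682i, |z|^2 = 0.1569
Iter 11: z = -0.4669 + 0.2597i, |z|^2 = 0.2855
Iter 12: z = -0.3294 + 0.1735i, |z|^2 = 0.1386
Iter 13: z = -0.4016 + 0.3017i, |z|^2 = 0.2523
Iter 14: z = -0.4097 + 0.1737i, |z|^2 = 0.1980
Iter 15: z = -0.3423 + 0.2737i, |z|^2 = 0.1921
Iter 16: z = -0.4377 + 0.2287i, |z|^2 = 0.2439

Answer: 17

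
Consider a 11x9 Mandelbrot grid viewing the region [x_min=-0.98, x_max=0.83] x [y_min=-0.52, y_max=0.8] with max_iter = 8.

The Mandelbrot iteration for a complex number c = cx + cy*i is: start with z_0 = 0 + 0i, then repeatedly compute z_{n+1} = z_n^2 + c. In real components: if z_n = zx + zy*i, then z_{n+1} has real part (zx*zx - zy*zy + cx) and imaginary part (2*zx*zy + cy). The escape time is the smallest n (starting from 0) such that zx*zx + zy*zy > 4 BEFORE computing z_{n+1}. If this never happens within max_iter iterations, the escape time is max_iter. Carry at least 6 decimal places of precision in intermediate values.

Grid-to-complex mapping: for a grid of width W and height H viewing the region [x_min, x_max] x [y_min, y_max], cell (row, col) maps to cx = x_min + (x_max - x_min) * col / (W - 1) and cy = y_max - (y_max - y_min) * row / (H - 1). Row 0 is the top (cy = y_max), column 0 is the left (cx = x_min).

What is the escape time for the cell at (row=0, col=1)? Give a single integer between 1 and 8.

z_0 = 0 + 0i, c = -0.7990 + 0.8000i
Iter 1: z = -0.7990 + 0.8000i, |z|^2 = 1.2784
Iter 2: z = -0.8006 + -0.4784i, |z|^2 = 0.8698
Iter 3: z = -0.3869 + 1.5660i, |z|^2 = 2.6021
Iter 4: z = -3.1017 + -0.4118i, |z|^2 = 9.7901
Escaped at iteration 4

Answer: 4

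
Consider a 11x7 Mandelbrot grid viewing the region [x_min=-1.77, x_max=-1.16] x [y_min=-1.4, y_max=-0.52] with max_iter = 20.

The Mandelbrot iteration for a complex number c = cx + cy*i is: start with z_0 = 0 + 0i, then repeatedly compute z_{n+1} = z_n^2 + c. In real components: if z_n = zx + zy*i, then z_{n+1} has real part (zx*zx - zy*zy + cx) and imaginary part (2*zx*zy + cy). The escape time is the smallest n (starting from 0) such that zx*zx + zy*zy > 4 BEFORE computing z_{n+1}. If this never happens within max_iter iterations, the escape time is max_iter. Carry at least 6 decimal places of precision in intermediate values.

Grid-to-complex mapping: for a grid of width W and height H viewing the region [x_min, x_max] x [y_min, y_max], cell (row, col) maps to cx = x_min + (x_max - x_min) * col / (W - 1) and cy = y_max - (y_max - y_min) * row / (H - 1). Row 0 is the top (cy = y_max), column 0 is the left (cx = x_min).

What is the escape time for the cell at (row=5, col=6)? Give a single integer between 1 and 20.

z_0 = 0 + 0i, c = -1.4040 + -1.2533i
Iter 1: z = -1.4040 + -1.2533i, |z|^2 = 3.5421
Iter 2: z = -1.0036 + 2.2660i, |z|^2 = 6.1421
Escaped at iteration 2

Answer: 2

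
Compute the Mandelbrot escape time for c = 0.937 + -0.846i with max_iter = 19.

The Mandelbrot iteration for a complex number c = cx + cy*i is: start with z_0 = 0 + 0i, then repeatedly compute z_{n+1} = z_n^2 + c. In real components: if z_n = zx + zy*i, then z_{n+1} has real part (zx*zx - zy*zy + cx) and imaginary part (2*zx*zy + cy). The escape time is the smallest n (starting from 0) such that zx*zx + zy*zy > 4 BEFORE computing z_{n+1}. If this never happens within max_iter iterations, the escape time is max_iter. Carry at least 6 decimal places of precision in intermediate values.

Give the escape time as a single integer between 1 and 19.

z_0 = 0 + 0i, c = 0.9370 + -0.8460i
Iter 1: z = 0.9370 + -0.8460i, |z|^2 = 1.5937
Iter 2: z = 1.0993 + -2.4314i, |z|^2 = 7.1201
Escaped at iteration 2

Answer: 2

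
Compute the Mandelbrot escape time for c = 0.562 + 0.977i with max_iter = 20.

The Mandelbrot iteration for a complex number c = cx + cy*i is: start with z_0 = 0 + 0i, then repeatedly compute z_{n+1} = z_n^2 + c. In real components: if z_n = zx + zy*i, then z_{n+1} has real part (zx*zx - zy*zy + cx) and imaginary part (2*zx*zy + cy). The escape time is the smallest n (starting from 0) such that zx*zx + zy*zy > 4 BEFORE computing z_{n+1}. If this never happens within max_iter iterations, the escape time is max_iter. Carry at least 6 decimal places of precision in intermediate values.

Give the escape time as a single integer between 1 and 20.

Answer: 2

Derivation:
z_0 = 0 + 0i, c = 0.5620 + 0.9770i
Iter 1: z = 0.5620 + 0.9770i, |z|^2 = 1.2704
Iter 2: z = -0.0767 + 2.0751i, |z|^2 = 4.3121
Escaped at iteration 2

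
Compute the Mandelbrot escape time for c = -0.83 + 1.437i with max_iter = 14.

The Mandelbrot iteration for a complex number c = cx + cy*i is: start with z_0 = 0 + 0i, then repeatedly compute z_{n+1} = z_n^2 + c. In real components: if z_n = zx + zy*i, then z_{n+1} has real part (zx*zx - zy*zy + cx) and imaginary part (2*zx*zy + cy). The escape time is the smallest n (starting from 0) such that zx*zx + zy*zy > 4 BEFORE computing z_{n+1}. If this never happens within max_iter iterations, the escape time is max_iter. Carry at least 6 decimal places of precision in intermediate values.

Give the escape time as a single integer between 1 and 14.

z_0 = 0 + 0i, c = -0.8300 + 1.4370i
Iter 1: z = -0.8300 + 1.4370i, |z|^2 = 2.7539
Iter 2: z = -2.2061 + -0.9484i, |z|^2 = 5.7662
Escaped at iteration 2

Answer: 2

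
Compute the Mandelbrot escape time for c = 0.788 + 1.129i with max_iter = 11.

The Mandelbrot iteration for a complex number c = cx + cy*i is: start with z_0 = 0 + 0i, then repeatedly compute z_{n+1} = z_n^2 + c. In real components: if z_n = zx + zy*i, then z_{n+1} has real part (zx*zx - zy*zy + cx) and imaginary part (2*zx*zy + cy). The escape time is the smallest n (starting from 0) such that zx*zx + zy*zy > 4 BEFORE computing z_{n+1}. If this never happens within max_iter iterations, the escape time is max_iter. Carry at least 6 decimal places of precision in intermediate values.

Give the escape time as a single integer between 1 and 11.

z_0 = 0 + 0i, c = 0.7880 + 1.1290i
Iter 1: z = 0.7880 + 1.1290i, |z|^2 = 1.8956
Iter 2: z = 0.1343 + 2.9083i, |z|^2 = 8.4763
Escaped at iteration 2

Answer: 2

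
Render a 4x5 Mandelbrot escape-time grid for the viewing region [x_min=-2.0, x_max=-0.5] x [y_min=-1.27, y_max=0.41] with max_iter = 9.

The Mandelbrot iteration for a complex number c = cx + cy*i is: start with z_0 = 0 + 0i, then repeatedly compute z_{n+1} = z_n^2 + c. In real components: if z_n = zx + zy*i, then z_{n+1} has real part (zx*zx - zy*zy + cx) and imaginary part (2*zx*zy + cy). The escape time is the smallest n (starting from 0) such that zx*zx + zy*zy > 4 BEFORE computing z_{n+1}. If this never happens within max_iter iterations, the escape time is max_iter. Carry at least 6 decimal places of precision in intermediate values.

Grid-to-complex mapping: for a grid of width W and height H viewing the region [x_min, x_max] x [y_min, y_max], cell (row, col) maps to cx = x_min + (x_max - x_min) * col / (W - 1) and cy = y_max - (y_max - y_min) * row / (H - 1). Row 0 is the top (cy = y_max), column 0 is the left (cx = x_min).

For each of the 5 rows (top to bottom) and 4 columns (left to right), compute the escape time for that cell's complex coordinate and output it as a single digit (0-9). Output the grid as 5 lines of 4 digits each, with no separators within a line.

Answer: 1479
1999
1469
1335
1223

Derivation:
(row=0, col=0): c = -2.0000 + 0.4100i → escape time 1
(row=0, col=1): c = -1.5000 + 0.4100i → escape time 4
(row=0, col=2): c = -1.0000 + 0.4100i → escape time 7
(row=0, col=3): c = -0.5000 + 0.4100i → escape time 9
(row=1, col=0): c = -2.0000 + -0.0100i → escape time 1
(row=1, col=1): c = -1.5000 + -0.0100i → escape time 9
(row=1, col=2): c = -1.0000 + -0.0100i → escape time 9
(row=1, col=3): c = -0.5000 + -0.0100i → escape time 9
(row=2, col=0): c = -2.0000 + -0.4300i → escape time 1
(row=2, col=1): c = -1.5000 + -0.4300i → escape time 4
(row=2, col=2): c = -1.0000 + -0.4300i → escape time 6
(row=2, col=3): c = -0.5000 + -0.4300i → escape time 9
(row=3, col=0): c = -2.0000 + -0.8500i → escape time 1
(row=3, col=1): c = -1.5000 + -0.8500i → escape time 3
(row=3, col=2): c = -1.0000 + -0.8500i → escape time 3
(row=3, col=3): c = -0.5000 + -0.8500i → escape time 5
(row=4, col=0): c = -2.0000 + -1.2700i → escape time 1
(row=4, col=1): c = -1.5000 + -1.2700i → escape time 2
(row=4, col=2): c = -1.0000 + -1.2700i → escape time 2
(row=4, col=3): c = -0.5000 + -1.2700i → escape time 3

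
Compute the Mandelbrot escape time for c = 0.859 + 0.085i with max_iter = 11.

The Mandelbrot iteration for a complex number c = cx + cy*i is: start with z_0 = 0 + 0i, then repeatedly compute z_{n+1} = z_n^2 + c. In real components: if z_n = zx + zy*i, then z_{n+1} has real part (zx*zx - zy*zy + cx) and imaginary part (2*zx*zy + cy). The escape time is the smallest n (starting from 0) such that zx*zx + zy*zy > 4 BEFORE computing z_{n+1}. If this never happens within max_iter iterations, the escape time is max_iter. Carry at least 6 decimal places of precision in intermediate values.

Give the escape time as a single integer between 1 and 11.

z_0 = 0 + 0i, c = 0.8590 + 0.0850i
Iter 1: z = 0.8590 + 0.0850i, |z|^2 = 0.7451
Iter 2: z = 1.5897 + 0.2310i, |z|^2 = 2.5804
Iter 3: z = 3.3326 + 0.8195i, |z|^2 = 11.7780
Escaped at iteration 3

Answer: 3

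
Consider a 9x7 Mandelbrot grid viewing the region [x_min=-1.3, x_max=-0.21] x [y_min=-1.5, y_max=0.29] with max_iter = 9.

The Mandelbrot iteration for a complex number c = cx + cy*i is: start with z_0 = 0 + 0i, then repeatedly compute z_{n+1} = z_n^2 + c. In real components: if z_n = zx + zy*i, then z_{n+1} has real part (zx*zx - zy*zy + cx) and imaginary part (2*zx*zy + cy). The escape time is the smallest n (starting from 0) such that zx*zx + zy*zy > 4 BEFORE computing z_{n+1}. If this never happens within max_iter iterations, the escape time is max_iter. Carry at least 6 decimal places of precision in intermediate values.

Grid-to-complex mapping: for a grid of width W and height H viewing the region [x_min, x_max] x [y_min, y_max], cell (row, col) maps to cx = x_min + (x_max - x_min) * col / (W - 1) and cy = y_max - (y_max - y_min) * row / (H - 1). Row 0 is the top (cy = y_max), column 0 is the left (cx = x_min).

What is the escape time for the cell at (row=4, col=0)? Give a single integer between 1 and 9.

z_0 = 0 + 0i, c = -1.3000 + -0.9033i
Iter 1: z = -1.3000 + -0.9033i, |z|^2 = 2.5060
Iter 2: z = -0.4260 + 1.4453i, |z|^2 = 2.2705
Iter 3: z = -3.2075 + -2.1348i, |z|^2 = 14.8454
Escaped at iteration 3

Answer: 3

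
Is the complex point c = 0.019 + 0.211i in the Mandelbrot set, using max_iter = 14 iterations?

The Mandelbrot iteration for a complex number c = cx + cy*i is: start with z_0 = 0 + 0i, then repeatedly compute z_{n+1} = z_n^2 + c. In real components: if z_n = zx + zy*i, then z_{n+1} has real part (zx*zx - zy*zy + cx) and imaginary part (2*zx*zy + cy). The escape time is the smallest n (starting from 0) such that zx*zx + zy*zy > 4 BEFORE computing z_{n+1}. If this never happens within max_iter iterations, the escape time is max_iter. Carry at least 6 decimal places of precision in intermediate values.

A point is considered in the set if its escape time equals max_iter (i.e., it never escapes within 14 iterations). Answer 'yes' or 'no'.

Answer: yes

Derivation:
z_0 = 0 + 0i, c = 0.0190 + 0.2110i
Iter 1: z = 0.0190 + 0.2110i, |z|^2 = 0.0449
Iter 2: z = -0.0252 + 0.2190i, |z|^2 = 0.0486
Iter 3: z = -0.0283 + 0.2000i, |z|^2 = 0.0408
Iter 4: z = -0.0202 + 0.1997i, |z|^2 = 0.0403
Iter 5: z = -0.0205 + 0.2029i, |z|^2 = 0.0416
Iter 6: z = -0.0218 + 0.2027i, |z|^2 = 0.0416
Iter 7: z = -0.0216 + 0.2022i, |z|^2 = 0.0413
Iter 8: z = -0.0214 + 0.2023i, |z|^2 = 0.0414
Iter 9: z = -0.0215 + 0.2023i, |z|^2 = 0.0414
Iter 10: z = -0.0215 + 0.2023i, |z|^2 = 0.0414
Iter 11: z = -0.0215 + 0.2023i, |z|^2 = 0.0414
Iter 12: z = -0.0215 + 0.2023i, |z|^2 = 0.0414
Iter 13: z = -0.0215 + 0.2023i, |z|^2 = 0.0414
Did not escape in 14 iterations → in set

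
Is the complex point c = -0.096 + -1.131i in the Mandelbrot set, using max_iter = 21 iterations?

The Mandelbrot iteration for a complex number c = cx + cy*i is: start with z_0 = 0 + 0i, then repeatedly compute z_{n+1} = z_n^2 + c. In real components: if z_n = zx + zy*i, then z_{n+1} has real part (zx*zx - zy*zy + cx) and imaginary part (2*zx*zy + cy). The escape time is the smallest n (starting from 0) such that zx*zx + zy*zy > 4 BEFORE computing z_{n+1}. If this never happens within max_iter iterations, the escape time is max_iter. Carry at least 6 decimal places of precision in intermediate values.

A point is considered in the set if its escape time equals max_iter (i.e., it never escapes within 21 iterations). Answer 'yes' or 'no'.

z_0 = 0 + 0i, c = -0.0960 + -1.1310i
Iter 1: z = -0.0960 + -1.1310i, |z|^2 = 1.2884
Iter 2: z = -1.3659 + -0.9138i, |z|^2 = 2.7009
Iter 3: z = 0.9347 + 1.3655i, |z|^2 = 2.7383
Iter 4: z = -1.0870 + 1.4217i, |z|^2 = 3.2029
Iter 5: z = -0.9356 + -4.2219i, |z|^2 = 18.6994
Escaped at iteration 5

Answer: no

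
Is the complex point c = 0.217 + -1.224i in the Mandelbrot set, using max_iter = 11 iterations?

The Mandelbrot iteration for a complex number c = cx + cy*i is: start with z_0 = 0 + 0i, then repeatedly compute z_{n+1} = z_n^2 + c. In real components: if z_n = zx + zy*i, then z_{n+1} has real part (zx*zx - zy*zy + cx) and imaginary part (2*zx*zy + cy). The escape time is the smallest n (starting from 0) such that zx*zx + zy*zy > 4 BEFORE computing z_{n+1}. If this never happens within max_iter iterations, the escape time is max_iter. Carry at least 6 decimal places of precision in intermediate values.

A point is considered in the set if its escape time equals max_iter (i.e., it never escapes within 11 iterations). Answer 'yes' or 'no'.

Answer: no

Derivation:
z_0 = 0 + 0i, c = 0.2170 + -1.2240i
Iter 1: z = 0.2170 + -1.2240i, |z|^2 = 1.5453
Iter 2: z = -1.2341 + -1.7552i, |z|^2 = 4.6038
Escaped at iteration 2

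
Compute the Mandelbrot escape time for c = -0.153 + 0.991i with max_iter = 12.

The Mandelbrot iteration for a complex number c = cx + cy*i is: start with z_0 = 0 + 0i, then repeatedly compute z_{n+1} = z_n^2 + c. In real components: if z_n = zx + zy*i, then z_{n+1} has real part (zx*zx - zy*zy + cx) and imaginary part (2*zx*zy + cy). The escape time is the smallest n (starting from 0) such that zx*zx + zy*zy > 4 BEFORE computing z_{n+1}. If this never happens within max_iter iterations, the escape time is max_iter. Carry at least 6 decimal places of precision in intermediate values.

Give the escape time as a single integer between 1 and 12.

Answer: 10

Derivation:
z_0 = 0 + 0i, c = -0.1530 + 0.9910i
Iter 1: z = -0.1530 + 0.9910i, |z|^2 = 1.0055
Iter 2: z = -1.1117 + 0.6878i, |z|^2 = 1.7088
Iter 3: z = 0.6098 + -0.5381i, |z|^2 = 0.6614
Iter 4: z = -0.0707 + 0.3347i, |z|^2 = 0.1170
Iter 5: z = -0.2600 + 0.9437i, |z|^2 = 0.9581
Iter 6: z = -0.9759 + 0.5002i, |z|^2 = 1.2026
Iter 7: z = 0.5492 + 0.0146i, |z|^2 = 0.3018
Iter 8: z = 0.1484 + 1.0071i, |z|^2 = 1.0362
Iter 9: z = -1.1452 + 1.2898i, |z|^2 = 2.9751
Iter 10: z = -0.5051 + -1.9632i, |z|^2 = 4.1093
Escaped at iteration 10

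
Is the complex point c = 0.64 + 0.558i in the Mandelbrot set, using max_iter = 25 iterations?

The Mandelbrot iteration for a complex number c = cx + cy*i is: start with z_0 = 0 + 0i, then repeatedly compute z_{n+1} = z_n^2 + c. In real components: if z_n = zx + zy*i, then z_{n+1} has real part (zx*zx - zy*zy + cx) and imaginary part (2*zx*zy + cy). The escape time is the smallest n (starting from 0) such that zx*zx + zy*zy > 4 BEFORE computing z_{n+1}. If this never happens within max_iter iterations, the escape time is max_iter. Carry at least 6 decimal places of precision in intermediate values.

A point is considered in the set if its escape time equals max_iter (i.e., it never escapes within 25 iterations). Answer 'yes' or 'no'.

Answer: no

Derivation:
z_0 = 0 + 0i, c = 0.6400 + 0.5580i
Iter 1: z = 0.6400 + 0.5580i, |z|^2 = 0.7210
Iter 2: z = 0.7382 + 1.2722i, |z|^2 = 2.1636
Iter 3: z = -0.4336 + 2.4364i, |z|^2 = 6.1242
Escaped at iteration 3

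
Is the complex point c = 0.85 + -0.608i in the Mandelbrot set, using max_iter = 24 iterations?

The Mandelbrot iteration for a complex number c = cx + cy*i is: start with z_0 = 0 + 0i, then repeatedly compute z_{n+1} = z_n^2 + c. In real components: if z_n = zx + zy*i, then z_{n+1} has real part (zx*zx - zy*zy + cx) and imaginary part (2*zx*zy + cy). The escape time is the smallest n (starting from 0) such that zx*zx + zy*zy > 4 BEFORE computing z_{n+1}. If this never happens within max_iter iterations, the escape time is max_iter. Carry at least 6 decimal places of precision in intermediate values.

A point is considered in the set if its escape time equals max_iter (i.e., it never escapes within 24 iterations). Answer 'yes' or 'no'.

z_0 = 0 + 0i, c = 0.8500 + -0.6080i
Iter 1: z = 0.8500 + -0.6080i, |z|^2 = 1.0922
Iter 2: z = 1.2028 + -1.6416i, |z|^2 = 4.1417
Escaped at iteration 2

Answer: no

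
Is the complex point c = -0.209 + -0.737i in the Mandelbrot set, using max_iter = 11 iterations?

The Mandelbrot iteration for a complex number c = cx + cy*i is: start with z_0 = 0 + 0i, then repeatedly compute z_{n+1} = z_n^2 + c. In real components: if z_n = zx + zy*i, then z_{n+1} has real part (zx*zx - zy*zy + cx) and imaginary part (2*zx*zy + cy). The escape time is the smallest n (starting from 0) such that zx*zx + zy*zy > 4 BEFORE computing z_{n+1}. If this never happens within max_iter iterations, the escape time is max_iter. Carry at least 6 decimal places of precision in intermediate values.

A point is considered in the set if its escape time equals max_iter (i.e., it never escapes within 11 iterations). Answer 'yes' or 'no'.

Answer: yes

Derivation:
z_0 = 0 + 0i, c = -0.2090 + -0.7370i
Iter 1: z = -0.2090 + -0.7370i, |z|^2 = 0.5868
Iter 2: z = -0.7085 + -0.4289i, |z|^2 = 0.6859
Iter 3: z = 0.1090 + -0.1292i, |z|^2 = 0.0286
Iter 4: z = -0.2138 + -0.7652i, |z|^2 = 0.6312
Iter 5: z = -0.7488 + -0.4098i, |z|^2 = 0.7286
Iter 6: z = 0.1837 + -0.1233i, |z|^2 = 0.0490
Iter 7: z = -0.1905 + -0.7823i, |z|^2 = 0.6483
Iter 8: z = -0.7847 + -0.4390i, |z|^2 = 0.8085
Iter 9: z = 0.2141 + -0.0480i, |z|^2 = 0.0481
Iter 10: z = -0.1655 + -0.7576i, |z|^2 = 0.6013
Did not escape in 11 iterations → in set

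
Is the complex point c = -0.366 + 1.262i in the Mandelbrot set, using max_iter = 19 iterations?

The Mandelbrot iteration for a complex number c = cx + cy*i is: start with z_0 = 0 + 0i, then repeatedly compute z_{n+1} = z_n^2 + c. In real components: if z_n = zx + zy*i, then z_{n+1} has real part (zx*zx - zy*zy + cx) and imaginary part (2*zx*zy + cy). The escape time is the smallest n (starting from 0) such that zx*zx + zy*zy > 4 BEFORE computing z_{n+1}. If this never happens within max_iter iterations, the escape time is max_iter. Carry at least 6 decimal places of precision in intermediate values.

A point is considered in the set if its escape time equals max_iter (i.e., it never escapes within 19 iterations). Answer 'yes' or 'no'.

z_0 = 0 + 0i, c = -0.3660 + 1.2620i
Iter 1: z = -0.3660 + 1.2620i, |z|^2 = 1.7266
Iter 2: z = -1.8247 + 0.3382i, |z|^2 = 3.4439
Iter 3: z = 2.8491 + 0.0277i, |z|^2 = 8.1181
Escaped at iteration 3

Answer: no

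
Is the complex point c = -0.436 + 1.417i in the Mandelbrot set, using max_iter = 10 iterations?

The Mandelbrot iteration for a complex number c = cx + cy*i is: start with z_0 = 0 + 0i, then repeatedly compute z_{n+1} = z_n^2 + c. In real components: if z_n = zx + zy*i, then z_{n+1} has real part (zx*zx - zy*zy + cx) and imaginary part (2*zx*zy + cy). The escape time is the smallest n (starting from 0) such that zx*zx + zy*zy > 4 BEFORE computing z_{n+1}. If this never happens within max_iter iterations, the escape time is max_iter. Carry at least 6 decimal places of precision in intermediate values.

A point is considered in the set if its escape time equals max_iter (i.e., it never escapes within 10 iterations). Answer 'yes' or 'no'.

Answer: no

Derivation:
z_0 = 0 + 0i, c = -0.4360 + 1.4170i
Iter 1: z = -0.4360 + 1.4170i, |z|^2 = 2.1980
Iter 2: z = -2.2538 + 0.1814i, |z|^2 = 5.1125
Escaped at iteration 2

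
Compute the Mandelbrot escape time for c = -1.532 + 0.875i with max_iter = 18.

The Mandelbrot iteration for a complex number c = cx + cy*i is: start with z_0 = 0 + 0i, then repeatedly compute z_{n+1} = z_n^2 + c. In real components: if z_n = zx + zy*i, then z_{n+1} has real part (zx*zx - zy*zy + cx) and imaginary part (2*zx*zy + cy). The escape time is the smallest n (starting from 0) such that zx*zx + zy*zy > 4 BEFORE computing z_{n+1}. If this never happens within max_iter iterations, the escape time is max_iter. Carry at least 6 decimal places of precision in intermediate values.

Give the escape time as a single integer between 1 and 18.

Answer: 3

Derivation:
z_0 = 0 + 0i, c = -1.5320 + 0.8750i
Iter 1: z = -1.5320 + 0.8750i, |z|^2 = 3.1126
Iter 2: z = 0.0494 + -1.8060i, |z|^2 = 3.2641
Iter 3: z = -4.7912 + 0.6966i, |z|^2 = 23.4408
Escaped at iteration 3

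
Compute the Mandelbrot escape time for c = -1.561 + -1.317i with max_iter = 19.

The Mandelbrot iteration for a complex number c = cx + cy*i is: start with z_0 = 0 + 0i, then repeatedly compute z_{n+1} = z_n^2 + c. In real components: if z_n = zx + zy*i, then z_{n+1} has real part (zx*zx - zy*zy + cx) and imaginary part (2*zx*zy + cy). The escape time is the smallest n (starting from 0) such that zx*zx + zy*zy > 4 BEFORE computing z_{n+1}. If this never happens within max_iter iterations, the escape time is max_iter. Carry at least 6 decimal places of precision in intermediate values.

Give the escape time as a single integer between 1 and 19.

z_0 = 0 + 0i, c = -1.5610 + -1.3170i
Iter 1: z = -1.5610 + -1.3170i, |z|^2 = 4.1712
Escaped at iteration 1

Answer: 1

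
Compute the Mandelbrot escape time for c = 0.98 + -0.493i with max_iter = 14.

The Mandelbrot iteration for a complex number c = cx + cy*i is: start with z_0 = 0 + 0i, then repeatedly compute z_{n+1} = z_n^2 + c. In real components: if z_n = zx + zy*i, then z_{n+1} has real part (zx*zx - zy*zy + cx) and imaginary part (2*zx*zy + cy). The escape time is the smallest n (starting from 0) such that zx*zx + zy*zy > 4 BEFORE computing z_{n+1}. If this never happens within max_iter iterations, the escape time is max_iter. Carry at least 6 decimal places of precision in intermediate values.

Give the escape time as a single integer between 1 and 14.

z_0 = 0 + 0i, c = 0.9800 + -0.4930i
Iter 1: z = 0.9800 + -0.4930i, |z|^2 = 1.2034
Iter 2: z = 1.6974 + -1.4593i, |z|^2 = 5.0105
Escaped at iteration 2

Answer: 2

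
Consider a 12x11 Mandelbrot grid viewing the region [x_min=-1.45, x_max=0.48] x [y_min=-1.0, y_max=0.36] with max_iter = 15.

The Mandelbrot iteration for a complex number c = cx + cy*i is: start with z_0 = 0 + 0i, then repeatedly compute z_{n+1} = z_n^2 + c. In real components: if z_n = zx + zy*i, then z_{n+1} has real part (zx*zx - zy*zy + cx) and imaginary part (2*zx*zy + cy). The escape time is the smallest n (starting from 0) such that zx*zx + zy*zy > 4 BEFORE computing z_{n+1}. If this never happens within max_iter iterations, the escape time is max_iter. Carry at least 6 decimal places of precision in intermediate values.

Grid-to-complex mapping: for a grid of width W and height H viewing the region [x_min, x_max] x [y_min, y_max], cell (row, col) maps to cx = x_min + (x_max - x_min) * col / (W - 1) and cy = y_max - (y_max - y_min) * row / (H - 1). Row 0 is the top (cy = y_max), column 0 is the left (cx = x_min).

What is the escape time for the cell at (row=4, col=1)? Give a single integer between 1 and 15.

z_0 = 0 + 0i, c = -1.2745 + -0.1840i
Iter 1: z = -1.2745 + -0.1840i, |z|^2 = 1.6583
Iter 2: z = 0.3161 + 0.2850i, |z|^2 = 0.1811
Iter 3: z = -1.2559 + -0.0038i, |z|^2 = 1.5773
Iter 4: z = 0.3027 + -0.1744i, |z|^2 = 0.1220
Iter 5: z = -1.2133 + -0.2896i, |z|^2 = 1.5560
Iter 6: z = 0.1138 + 0.5187i, |z|^2 = 0.2820
Iter 7: z = -1.5307 + -0.0660i, |z|^2 = 2.3473
Iter 8: z = 1.0641 + 0.0180i, |z|^2 = 1.1325
Iter 9: z = -0.1426 + -0.1458i, |z|^2 = 0.0416
Iter 10: z = -1.2754 + -0.1424i, |z|^2 = 1.6470
Iter 11: z = 0.3319 + 0.1793i, |z|^2 = 0.1423
Iter 12: z = -1.1965 + -0.0650i, |z|^2 = 1.4359
Iter 13: z = 0.1529 + -0.0285i, |z|^2 = 0.0242
Iter 14: z = -1.2520 + -0.1927i, |z|^2 = 1.6046

Answer: 15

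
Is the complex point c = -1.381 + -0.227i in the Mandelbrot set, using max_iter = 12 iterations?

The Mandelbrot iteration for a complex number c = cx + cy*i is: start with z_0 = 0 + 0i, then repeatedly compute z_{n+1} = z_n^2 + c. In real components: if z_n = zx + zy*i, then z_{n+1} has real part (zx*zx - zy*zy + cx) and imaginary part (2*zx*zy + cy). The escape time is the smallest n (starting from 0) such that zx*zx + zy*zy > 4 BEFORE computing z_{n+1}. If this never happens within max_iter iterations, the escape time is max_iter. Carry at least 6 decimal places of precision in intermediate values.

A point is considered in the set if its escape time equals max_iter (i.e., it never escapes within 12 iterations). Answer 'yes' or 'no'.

Answer: no

Derivation:
z_0 = 0 + 0i, c = -1.3810 + -0.2270i
Iter 1: z = -1.3810 + -0.2270i, |z|^2 = 1.9587
Iter 2: z = 0.4746 + 0.4000i, |z|^2 = 0.3853
Iter 3: z = -1.3157 + 0.1527i, |z|^2 = 1.7544
Iter 4: z = 0.3268 + -0.6288i, |z|^2 = 0.5021
Iter 5: z = -1.6696 + -0.6379i, |z|^2 = 3.1944
Iter 6: z = 0.9995 + 1.9031i, |z|^2 = 4.6208
Escaped at iteration 6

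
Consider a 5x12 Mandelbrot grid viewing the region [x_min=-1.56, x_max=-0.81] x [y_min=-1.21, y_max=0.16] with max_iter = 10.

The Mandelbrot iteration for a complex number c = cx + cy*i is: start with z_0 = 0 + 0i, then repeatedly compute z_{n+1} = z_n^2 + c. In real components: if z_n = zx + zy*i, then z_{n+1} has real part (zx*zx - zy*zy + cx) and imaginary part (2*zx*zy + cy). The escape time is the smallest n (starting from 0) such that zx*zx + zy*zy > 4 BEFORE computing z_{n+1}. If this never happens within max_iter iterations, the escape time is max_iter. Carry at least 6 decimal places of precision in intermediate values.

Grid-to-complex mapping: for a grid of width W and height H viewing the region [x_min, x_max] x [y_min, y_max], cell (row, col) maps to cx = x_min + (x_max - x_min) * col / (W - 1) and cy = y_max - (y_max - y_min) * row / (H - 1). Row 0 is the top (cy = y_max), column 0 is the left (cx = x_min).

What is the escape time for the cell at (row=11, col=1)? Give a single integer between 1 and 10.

Answer: 2

Derivation:
z_0 = 0 + 0i, c = -1.3725 + -1.2100i
Iter 1: z = -1.3725 + -1.2100i, |z|^2 = 3.3479
Iter 2: z = -0.9528 + 2.1115i, |z|^2 = 5.3661
Escaped at iteration 2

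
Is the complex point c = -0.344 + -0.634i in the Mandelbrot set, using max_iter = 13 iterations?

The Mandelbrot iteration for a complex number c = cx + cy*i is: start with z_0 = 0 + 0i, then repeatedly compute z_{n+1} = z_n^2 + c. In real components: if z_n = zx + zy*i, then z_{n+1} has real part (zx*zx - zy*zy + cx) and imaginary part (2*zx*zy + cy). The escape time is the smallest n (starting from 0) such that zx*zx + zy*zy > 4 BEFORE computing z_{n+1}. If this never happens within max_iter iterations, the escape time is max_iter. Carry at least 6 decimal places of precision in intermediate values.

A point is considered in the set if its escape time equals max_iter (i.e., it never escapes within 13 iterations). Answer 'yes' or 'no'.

z_0 = 0 + 0i, c = -0.3440 + -0.6340i
Iter 1: z = -0.3440 + -0.6340i, |z|^2 = 0.5203
Iter 2: z = -0.6276 + -0.1978i, |z|^2 = 0.4330
Iter 3: z = 0.0108 + -0.3857i, |z|^2 = 0.1489
Iter 4: z = -0.4927 + -0.6423i, |z|^2 = 0.6553
Iter 5: z = -0.5139 + -0.0011i, |z|^2 = 0.2641
Iter 6: z = -0.0799 + -0.6328i, |z|^2 = 0.4069
Iter 7: z = -0.7381 + -0.5328i, |z|^2 = 0.8287
Iter 8: z = -0.0831 + 0.1525i, |z|^2 = 0.0302
Iter 9: z = -0.3604 + -0.6594i, |z|^2 = 0.5646
Iter 10: z = -0.6489 + -0.1588i, |z|^2 = 0.4463
Iter 11: z = 0.0518 + -0.4279i, |z|^2 = 0.1858
Iter 12: z = -0.5244 + -0.6784i, |z|^2 = 0.7352
Did not escape in 13 iterations → in set

Answer: yes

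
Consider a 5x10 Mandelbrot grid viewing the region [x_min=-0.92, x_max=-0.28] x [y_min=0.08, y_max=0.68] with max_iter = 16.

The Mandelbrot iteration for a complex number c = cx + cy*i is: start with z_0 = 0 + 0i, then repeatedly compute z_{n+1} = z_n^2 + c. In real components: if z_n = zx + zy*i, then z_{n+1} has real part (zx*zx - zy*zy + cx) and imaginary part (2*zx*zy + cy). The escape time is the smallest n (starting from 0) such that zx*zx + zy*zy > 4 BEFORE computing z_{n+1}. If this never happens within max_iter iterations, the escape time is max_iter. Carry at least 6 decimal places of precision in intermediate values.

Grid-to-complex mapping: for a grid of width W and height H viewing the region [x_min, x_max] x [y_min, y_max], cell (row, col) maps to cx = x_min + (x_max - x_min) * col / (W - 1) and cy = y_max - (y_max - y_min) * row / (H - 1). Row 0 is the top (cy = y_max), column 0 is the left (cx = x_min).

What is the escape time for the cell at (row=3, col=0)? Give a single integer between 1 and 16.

z_0 = 0 + 0i, c = -0.9200 + 0.4800i
Iter 1: z = -0.9200 + 0.4800i, |z|^2 = 1.0768
Iter 2: z = -0.3040 + -0.4032i, |z|^2 = 0.2550
Iter 3: z = -0.9902 + 0.7251i, |z|^2 = 1.5062
Iter 4: z = -0.4654 + -0.9560i, |z|^2 = 1.1306
Iter 5: z = -1.6173 + 1.3699i, |z|^2 = 4.4924
Escaped at iteration 5

Answer: 5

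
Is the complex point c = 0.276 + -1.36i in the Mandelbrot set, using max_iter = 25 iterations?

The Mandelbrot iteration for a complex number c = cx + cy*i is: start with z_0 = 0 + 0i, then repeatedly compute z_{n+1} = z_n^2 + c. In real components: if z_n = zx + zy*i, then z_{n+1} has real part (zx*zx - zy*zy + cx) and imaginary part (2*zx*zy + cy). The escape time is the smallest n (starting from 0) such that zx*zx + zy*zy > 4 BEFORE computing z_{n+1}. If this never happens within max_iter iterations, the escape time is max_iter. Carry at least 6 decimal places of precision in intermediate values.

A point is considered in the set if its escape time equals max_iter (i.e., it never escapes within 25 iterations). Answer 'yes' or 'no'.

z_0 = 0 + 0i, c = 0.2760 + -1.3600i
Iter 1: z = 0.2760 + -1.3600i, |z|^2 = 1.9258
Iter 2: z = -1.4974 + -2.1107i, |z|^2 = 6.6974
Escaped at iteration 2

Answer: no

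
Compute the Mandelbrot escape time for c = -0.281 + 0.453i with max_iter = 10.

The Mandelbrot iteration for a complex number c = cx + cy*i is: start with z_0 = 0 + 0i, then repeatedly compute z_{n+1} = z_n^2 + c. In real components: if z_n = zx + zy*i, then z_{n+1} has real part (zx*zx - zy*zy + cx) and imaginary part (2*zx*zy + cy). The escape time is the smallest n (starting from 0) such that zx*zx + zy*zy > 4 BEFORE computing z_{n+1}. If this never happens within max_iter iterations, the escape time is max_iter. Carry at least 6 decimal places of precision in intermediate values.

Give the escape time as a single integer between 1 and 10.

z_0 = 0 + 0i, c = -0.2810 + 0.4530i
Iter 1: z = -0.2810 + 0.4530i, |z|^2 = 0.2842
Iter 2: z = -0.4072 + 0.1984i, |z|^2 = 0.2052
Iter 3: z = -0.1545 + 0.2914i, |z|^2 = 0.1088
Iter 4: z = -0.3420 + 0.3629i, |z|^2 = 0.2487
Iter 5: z = -0.2957 + 0.2047i, |z|^2 = 0.1294
Iter 6: z = -0.2354 + 0.3319i, |z|^2 = 0.1656
Iter 7: z = -0.3357 + 0.2967i, |z|^2 = 0.2008
Iter 8: z = -0.2563 + 0.2538i, |z|^2 = 0.1301
Iter 9: z = -0.2797 + 0.3229i, |z|^2 = 0.1825

Answer: 10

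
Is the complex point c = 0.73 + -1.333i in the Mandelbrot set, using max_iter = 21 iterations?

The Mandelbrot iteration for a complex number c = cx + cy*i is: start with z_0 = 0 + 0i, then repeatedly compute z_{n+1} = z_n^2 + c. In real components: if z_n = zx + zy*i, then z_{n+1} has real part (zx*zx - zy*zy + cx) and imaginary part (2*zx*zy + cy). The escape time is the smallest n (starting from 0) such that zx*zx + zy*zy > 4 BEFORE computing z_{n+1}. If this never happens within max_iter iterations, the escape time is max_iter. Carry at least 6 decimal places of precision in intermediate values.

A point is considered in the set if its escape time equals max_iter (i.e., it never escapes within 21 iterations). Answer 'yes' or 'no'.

Answer: no

Derivation:
z_0 = 0 + 0i, c = 0.7300 + -1.3330i
Iter 1: z = 0.7300 + -1.3330i, |z|^2 = 2.3098
Iter 2: z = -0.5140 + -3.2792i, |z|^2 = 11.0172
Escaped at iteration 2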